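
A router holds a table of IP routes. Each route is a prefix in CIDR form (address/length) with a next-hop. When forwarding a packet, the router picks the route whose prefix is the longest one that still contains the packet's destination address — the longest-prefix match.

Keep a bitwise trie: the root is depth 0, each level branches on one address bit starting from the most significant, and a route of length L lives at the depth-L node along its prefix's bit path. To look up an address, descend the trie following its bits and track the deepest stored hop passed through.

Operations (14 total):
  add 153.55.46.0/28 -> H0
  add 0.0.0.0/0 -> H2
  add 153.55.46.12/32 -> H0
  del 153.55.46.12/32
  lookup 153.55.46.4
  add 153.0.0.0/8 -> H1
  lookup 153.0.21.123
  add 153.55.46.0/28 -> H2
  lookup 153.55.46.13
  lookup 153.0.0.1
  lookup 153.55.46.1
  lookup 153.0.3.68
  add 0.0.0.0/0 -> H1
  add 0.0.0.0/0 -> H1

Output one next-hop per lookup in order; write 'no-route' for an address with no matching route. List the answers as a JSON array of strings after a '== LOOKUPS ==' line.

Apply in order:
  + 153.55.46.0/28 (H0) depth=28
  + 0.0.0.0/0 (H2) depth=0
  + 153.55.46.12/32 (H0) depth=32
  del 153.55.46.12/32 (clear depth 32)
  Q 153.55.46.4: descend 1001100100110111001011100000 ; hops seen [H2,H0] ; pick H0
  + 153.0.0.0/8 (H1) depth=8
  Q 153.0.21.123: descend 1001100100 ; hops seen [H2,H1] ; pick H1
  + 153.55.46.0/28 (H2) depth=28
  Q 153.55.46.13: descend 1001100100110111001011100000110 ; hops seen [H2,H1,H2] ; pick H2
  Q 153.0.0.1: descend 1001100100 ; hops seen [H2,H1] ; pick H1
  Q 153.55.46.1: descend 1001100100110111001011100000 ; hops seen [H2,H1,H2] ; pick H2
  Q 153.0.3.68: descend 1001100100 ; hops seen [H2,H1] ; pick H1
  + 0.0.0.0/0 (H1) depth=0
  + 0.0.0.0/0 (H1) depth=0

== LOOKUPS ==
["H0","H1","H2","H1","H2","H1"]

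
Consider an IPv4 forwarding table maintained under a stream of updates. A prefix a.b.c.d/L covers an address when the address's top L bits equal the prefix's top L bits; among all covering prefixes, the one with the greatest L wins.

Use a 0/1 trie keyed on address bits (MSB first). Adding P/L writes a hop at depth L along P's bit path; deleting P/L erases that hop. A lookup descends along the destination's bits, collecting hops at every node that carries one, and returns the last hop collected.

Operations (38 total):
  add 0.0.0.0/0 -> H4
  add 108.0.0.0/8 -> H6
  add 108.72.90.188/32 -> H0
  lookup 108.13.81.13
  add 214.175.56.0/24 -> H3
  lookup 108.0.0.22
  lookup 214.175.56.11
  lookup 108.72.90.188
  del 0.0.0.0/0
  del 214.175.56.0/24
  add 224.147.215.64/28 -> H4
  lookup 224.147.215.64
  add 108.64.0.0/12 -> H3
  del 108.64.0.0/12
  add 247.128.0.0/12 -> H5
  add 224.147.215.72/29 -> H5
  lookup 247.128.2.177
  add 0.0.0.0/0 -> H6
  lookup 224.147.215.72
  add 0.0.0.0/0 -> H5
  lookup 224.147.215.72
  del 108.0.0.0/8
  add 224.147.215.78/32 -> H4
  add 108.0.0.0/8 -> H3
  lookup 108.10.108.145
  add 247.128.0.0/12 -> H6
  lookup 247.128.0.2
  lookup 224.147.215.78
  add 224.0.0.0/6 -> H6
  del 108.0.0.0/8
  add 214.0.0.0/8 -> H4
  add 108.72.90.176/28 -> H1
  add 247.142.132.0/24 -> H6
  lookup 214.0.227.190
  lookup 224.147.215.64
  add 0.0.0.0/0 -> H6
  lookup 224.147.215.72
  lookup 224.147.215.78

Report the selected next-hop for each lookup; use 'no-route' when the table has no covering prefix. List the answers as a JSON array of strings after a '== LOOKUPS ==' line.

Process each operation:
  add 0.0.0.0/0 -> H4 at depth 0
  add 108.0.0.0/8 -> H6 at depth 8
  add 108.72.90.188/32 -> H0 at depth 32
  Q 108.13.81.13: descend 011011000 ; hops seen [H4,H6] ; pick H6
  add 214.175.56.0/24 -> H3 at depth 24
  Q 108.0.0.22: descend 011011000 ; hops seen [H4,H6] ; pick H6
  Q 214.175.56.11: descend 110101101010111100111000 ; hops seen [H4,H3] ; pick H3
  Q 108.72.90.188: descend 01101100010010000101101010111100 ; hops seen [H4,H6,H0] ; pick H0
  del 0.0.0.0/0 (clear depth 0)
  del 214.175.56.0/24 (clear depth 24)
  add 224.147.215.64/28 -> H4 at depth 28
  Q 224.147.215.64: descend 1110000010010011110101110100 ; hops seen [H4] ; pick H4
  add 108.64.0.0/12 -> H3 at depth 12
  del 108.64.0.0/12 (clear depth 12)
  add 247.128.0.0/12 -> H5 at depth 12
  add 224.147.215.72/29 -> H5 at depth 29
  Q 247.128.2.177: descend 111101111000 ; hops seen [H5] ; pick H5
  add 0.0.0.0/0 -> H6 at depth 0
  Q 224.147.215.72: descend 11100000100100111101011101001 ; hops seen [H6,H4,H5] ; pick H5
  add 0.0.0.0/0 -> H5 at depth 0
  Q 224.147.215.72: descend 11100000100100111101011101001 ; hops seen [H5,H4,H5] ; pick H5
  del 108.0.0.0/8 (clear depth 8)
  add 224.147.215.78/32 -> H4 at depth 32
  add 108.0.0.0/8 -> H3 at depth 8
  Q 108.10.108.145: descend 011011000 ; hops seen [H5,H3] ; pick H3
  add 247.128.0.0/12 -> H6 at depth 12
  Q 247.128.0.2: descend 111101111000 ; hops seen [H5,H6] ; pick H6
  Q 224.147.215.78: descend 11100000100100111101011101001110 ; hops seen [H5,H4,H5,H4] ; pick H4
  add 224.0.0.0/6 -> H6 at depth 6
  del 108.0.0.0/8 (clear depth 8)
  add 214.0.0.0/8 -> H4 at depth 8
  add 108.72.90.176/28 -> H1 at depth 28
  add 247.142.132.0/24 -> H6 at depth 24
  Q 214.0.227.190: descend 11010110 ; hops seen [H5,H4] ; pick H4
  Q 224.147.215.64: descend 1110000010010011110101110100 ; hops seen [H5,H6,H4] ; pick H4
  add 0.0.0.0/0 -> H6 at depth 0
  Q 224.147.215.72: descend 11100000100100111101011101001 ; hops seen [H6,H6,H4,H5] ; pick H5
  Q 224.147.215.78: descend 11100000100100111101011101001110 ; hops seen [H6,H6,H4,H5,H4] ; pick H4

== LOOKUPS ==
["H6","H6","H3","H0","H4","H5","H5","H5","H3","H6","H4","H4","H4","H5","H4"]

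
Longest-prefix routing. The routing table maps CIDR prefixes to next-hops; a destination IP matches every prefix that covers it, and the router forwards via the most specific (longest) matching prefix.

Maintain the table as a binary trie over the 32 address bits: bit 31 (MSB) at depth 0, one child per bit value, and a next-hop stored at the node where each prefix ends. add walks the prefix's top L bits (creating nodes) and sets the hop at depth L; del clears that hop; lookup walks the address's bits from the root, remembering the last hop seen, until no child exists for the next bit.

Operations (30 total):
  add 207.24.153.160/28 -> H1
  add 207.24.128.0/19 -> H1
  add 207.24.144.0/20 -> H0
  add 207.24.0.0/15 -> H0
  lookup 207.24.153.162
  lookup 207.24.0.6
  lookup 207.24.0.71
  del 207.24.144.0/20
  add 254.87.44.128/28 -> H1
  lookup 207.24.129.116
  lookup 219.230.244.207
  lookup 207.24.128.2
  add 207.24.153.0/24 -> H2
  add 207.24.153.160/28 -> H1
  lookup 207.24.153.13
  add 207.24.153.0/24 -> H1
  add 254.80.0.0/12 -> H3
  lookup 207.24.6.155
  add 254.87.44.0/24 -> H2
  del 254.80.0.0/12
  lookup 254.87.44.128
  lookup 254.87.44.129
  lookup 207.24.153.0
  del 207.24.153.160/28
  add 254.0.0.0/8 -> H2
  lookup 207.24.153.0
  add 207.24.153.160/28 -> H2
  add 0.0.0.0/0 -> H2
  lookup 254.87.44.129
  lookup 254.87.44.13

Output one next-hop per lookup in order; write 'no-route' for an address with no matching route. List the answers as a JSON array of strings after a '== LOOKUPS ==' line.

Apply in order:
  + 207.24.153.160/28 (H1) depth=28
  + 207.24.128.0/19 (H1) depth=19
  + 207.24.144.0/20 (H0) depth=20
  + 207.24.0.0/15 (H0) depth=15
  lookup 207.24.153.162: bits 1100111100011000100110011010 walk d0:-→d1:-→d2:-→d3:-→d4:-→d5:-→d6:-→d7:-→d8:-→d9:-→d10:-→d11:-→d12:-→d13:-→d14:-→d15:H0→d16:-→d17:-→d18:-→d19:H1→d20:H0→d21:-→d22:-→d23:-→d24:-→d25:-→d26:-→d27:-→d28:H1 -> H1
  lookup 207.24.0.6: bits 1100111100011000 walk d0:-→d1:-→d2:-→d3:-→d4:-→d5:-→d6:-→d7:-→d8:-→d9:-→d10:-→d11:-→d12:-→d13:-→d14:-→d15:H0→d16:- -> H0
  lookup 207.24.0.71: bits 1100111100011000 walk d0:-→d1:-→d2:-→d3:-→d4:-→d5:-→d6:-→d7:-→d8:-→d9:-→d10:-→d11:-→d12:-→d13:-→d14:-→d15:H0→d16:- -> H0
  del 207.24.144.0/20 (clear depth 20)
  + 254.87.44.128/28 (H1) depth=28
  lookup 207.24.129.116: bits 1100111100011000100 walk d0:-→d1:-→d2:-→d3:-→d4:-→d5:-→d6:-→d7:-→d8:-→d9:-→d10:-→d11:-→d12:-→d13:-→d14:-→d15:H0→d16:-→d17:-→d18:-→d19:H1 -> H1
  lookup 219.230.244.207: bits 110 walk d0:-→d1:-→d2:-→d3:- -> no-route
  lookup 207.24.128.2: bits 1100111100011000100 walk d0:-→d1:-→d2:-→d3:-→d4:-→d5:-→d6:-→d7:-→d8:-→d9:-→d10:-→d11:-→d12:-→d13:-→d14:-→d15:H0→d16:-→d17:-→d18:-→d19:H1 -> H1
  + 207.24.153.0/24 (H2) depth=24
  + 207.24.153.160/28 (H1) depth=28
  lookup 207.24.153.13: bits 110011110001100010011001 walk d0:-→d1:-→d2:-→d3:-→d4:-→d5:-→d6:-→d7:-→d8:-→d9:-→d10:-→d11:-→d12:-→d13:-→d14:-→d15:H0→d16:-→d17:-→d18:-→d19:H1→d20:-→d21:-→d22:-→d23:-→d24:H2 -> H2
  + 207.24.153.0/24 (H1) depth=24
  + 254.80.0.0/12 (H3) depth=12
  lookup 207.24.6.155: bits 1100111100011000 walk d0:-→d1:-→d2:-→d3:-→d4:-→d5:-→d6:-→d7:-→d8:-→d9:-→d10:-→d11:-→d12:-→d13:-→d14:-→d15:H0→d16:- -> H0
  + 254.87.44.0/24 (H2) depth=24
  del 254.80.0.0/12 (clear depth 12)
  lookup 254.87.44.128: bits 1111111001010111001011001000 walk d0:-→d1:-→d2:-→d3:-→d4:-→d5:-→d6:-→d7:-→d8:-→d9:-→d10:-→d11:-→d12:-→d13:-→d14:-→d15:-→d16:-→d17:-→d18:-→d19:-→d20:-→d21:-→d22:-→d23:-→d24:H2→d25:-→d26:-→d27:-→d28:H1 -> H1
  lookup 254.87.44.129: bits 1111111001010111001011001000 walk d0:-→d1:-→d2:-→d3:-→d4:-→d5:-→d6:-→d7:-→d8:-→d9:-→d10:-→d11:-→d12:-→d13:-→d14:-→d15:-→d16:-→d17:-→d18:-→d19:-→d20:-→d21:-→d22:-→d23:-→d24:H2→d25:-→d26:-→d27:-→d28:H1 -> H1
  lookup 207.24.153.0: bits 110011110001100010011001 walk d0:-→d1:-→d2:-→d3:-→d4:-→d5:-→d6:-→d7:-→d8:-→d9:-→d10:-→d11:-→d12:-→d13:-→d14:-→d15:H0→d16:-→d17:-→d18:-→d19:H1→d20:-→d21:-→d22:-→d23:-→d24:H1 -> H1
  del 207.24.153.160/28 (clear depth 28)
  + 254.0.0.0/8 (H2) depth=8
  lookup 207.24.153.0: bits 110011110001100010011001 walk d0:-→d1:-→d2:-→d3:-→d4:-→d5:-→d6:-→d7:-→d8:-→d9:-→d10:-→d11:-→d12:-→d13:-→d14:-→d15:H0→d16:-→d17:-→d18:-→d19:H1→d20:-→d21:-→d22:-→d23:-→d24:H1 -> H1
  + 207.24.153.160/28 (H2) depth=28
  + 0.0.0.0/0 (H2) depth=0
  lookup 254.87.44.129: bits 1111111001010111001011001000 walk d0:H2→d1:-→d2:-→d3:-→d4:-→d5:-→d6:-→d7:-→d8:H2→d9:-→d10:-→d11:-→d12:-→d13:-→d14:-→d15:-→d16:-→d17:-→d18:-→d19:-→d20:-→d21:-→d22:-→d23:-→d24:H2→d25:-→d26:-→d27:-→d28:H1 -> H1
  lookup 254.87.44.13: bits 111111100101011100101100 walk d0:H2→d1:-→d2:-→d3:-→d4:-→d5:-→d6:-→d7:-→d8:H2→d9:-→d10:-→d11:-→d12:-→d13:-→d14:-→d15:-→d16:-→d17:-→d18:-→d19:-→d20:-→d21:-→d22:-→d23:-→d24:H2 -> H2

== LOOKUPS ==
["H1","H0","H0","H1","no-route","H1","H2","H0","H1","H1","H1","H1","H1","H2"]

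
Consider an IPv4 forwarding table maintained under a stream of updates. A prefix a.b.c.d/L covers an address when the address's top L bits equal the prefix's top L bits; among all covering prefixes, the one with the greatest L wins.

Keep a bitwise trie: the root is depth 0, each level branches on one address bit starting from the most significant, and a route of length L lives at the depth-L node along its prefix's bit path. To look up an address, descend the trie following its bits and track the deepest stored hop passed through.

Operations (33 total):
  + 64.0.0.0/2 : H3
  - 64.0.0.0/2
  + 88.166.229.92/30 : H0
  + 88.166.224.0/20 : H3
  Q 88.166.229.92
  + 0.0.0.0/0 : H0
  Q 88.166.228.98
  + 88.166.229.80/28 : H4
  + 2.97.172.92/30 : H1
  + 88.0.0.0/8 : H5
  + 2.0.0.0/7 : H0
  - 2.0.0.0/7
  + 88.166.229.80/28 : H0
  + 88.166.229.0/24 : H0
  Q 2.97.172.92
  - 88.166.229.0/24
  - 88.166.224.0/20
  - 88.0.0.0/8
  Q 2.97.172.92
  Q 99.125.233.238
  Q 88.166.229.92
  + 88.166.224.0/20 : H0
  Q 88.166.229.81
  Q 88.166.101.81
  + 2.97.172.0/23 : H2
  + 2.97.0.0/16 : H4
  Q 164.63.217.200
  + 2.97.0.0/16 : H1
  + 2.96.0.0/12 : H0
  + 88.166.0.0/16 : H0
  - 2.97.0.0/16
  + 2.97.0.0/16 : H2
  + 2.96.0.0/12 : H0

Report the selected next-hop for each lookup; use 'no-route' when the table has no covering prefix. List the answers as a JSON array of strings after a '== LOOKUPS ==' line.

Apply in order:
  + 64.0.0.0/2 (H3) depth=2
  - 64.0.0.0/2 clear@2
  + 88.166.229.92/30 (H0) depth=30
  + 88.166.224.0/20 (H3) depth=20
  lookup 88.166.229.92: bits 010110001010011011100101010111 walk d0:-→d1:-→d2:-→d3:-→d4:-→d5:-→d6:-→d7:-→d8:-→d9:-→d10:-→d11:-→d12:-→d13:-→d14:-→d15:-→d16:-→d17:-→d18:-→d19:-→d20:H3→d21:-→d22:-→d23:-→d24:-→d25:-→d26:-→d27:-→d28:-→d29:-→d30:H0 -> H0
  + 0.0.0.0/0 (H0) depth=0
  lookup 88.166.228.98: bits 01011000101001101110010 walk d0:H0→d1:-→d2:-→d3:-→d4:-→d5:-→d6:-→d7:-→d8:-→d9:-→d10:-→d11:-→d12:-→d13:-→d14:-→d15:-→d16:-→d17:-→d18:-→d19:-→d20:H3→d21:-→d22:-→d23:- -> H3
  + 88.166.229.80/28 (H4) depth=28
  + 2.97.172.92/30 (H1) depth=30
  + 88.0.0.0/8 (H5) depth=8
  + 2.0.0.0/7 (H0) depth=7
  - 2.0.0.0/7 clear@7
  + 88.166.229.80/28 (H0) depth=28
  + 88.166.229.0/24 (H0) depth=24
  lookup 2.97.172.92: bits 000000100110000110101100010111 walk d0:H0→d1:-→d2:-→d3:-→d4:-→d5:-→d6:-→d7:-→d8:-→d9:-→d10:-→d11:-→d12:-→d13:-→d14:-→d15:-→d16:-→d17:-→d18:-→d19:-→d20:-→d21:-→d22:-→d23:-→d24:-→d25:-→d26:-→d27:-→d28:-→d29:-→d30:H1 -> H1
  - 88.166.229.0/24 clear@24
  - 88.166.224.0/20 clear@20
  - 88.0.0.0/8 clear@8
  lookup 2.97.172.92: bits 000000100110000110101100010111 walk d0:H0→d1:-→d2:-→d3:-→d4:-→d5:-→d6:-→d7:-→d8:-→d9:-→d10:-→d11:-→d12:-→d13:-→d14:-→d15:-→d16:-→d17:-→d18:-→d19:-→d20:-→d21:-→d22:-→d23:-→d24:-→d25:-→d26:-→d27:-→d28:-→d29:-→d30:H1 -> H1
  lookup 99.125.233.238: bits 01 walk d0:H0→d1:-→d2:- -> H0
  lookup 88.166.229.92: bits 010110001010011011100101010111 walk d0:H0→d1:-→d2:-→d3:-→d4:-→d5:-→d6:-→d7:-→d8:-→d9:-→d10:-→d11:-→d12:-→d13:-→d14:-→d15:-→d16:-→d17:-→d18:-→d19:-→d20:-→d21:-→d22:-→d23:-→d24:-→d25:-→d26:-→d27:-→d28:H0→d29:-→d30:H0 -> H0
  + 88.166.224.0/20 (H0) depth=20
  lookup 88.166.229.81: bits 0101100010100110111001010101 walk d0:H0→d1:-→d2:-→d3:-→d4:-→d5:-→d6:-→d7:-→d8:-→d9:-→d10:-→d11:-→d12:-→d13:-→d14:-→d15:-→d16:-→d17:-→d18:-→d19:-→d20:H0→d21:-→d22:-→d23:-→d24:-→d25:-→d26:-→d27:-→d28:H0 -> H0
  lookup 88.166.101.81: bits 0101100010100110 walk d0:H0→d1:-→d2:-→d3:-→d4:-→d5:-→d6:-→d7:-→d8:-→d9:-→d10:-→d11:-→d12:-→d13:-→d14:-→d15:-→d16:- -> H0
  + 2.97.172.0/23 (H2) depth=23
  + 2.97.0.0/16 (H4) depth=16
  lookup 164.63.217.200: bits ε walk d0:H0 -> H0
  + 2.97.0.0/16 (H1) depth=16
  + 2.96.0.0/12 (H0) depth=12
  + 88.166.0.0/16 (H0) depth=16
  - 2.97.0.0/16 clear@16
  + 2.97.0.0/16 (H2) depth=16
  + 2.96.0.0/12 (H0) depth=12

== LOOKUPS ==
["H0","H3","H1","H1","H0","H0","H0","H0","H0"]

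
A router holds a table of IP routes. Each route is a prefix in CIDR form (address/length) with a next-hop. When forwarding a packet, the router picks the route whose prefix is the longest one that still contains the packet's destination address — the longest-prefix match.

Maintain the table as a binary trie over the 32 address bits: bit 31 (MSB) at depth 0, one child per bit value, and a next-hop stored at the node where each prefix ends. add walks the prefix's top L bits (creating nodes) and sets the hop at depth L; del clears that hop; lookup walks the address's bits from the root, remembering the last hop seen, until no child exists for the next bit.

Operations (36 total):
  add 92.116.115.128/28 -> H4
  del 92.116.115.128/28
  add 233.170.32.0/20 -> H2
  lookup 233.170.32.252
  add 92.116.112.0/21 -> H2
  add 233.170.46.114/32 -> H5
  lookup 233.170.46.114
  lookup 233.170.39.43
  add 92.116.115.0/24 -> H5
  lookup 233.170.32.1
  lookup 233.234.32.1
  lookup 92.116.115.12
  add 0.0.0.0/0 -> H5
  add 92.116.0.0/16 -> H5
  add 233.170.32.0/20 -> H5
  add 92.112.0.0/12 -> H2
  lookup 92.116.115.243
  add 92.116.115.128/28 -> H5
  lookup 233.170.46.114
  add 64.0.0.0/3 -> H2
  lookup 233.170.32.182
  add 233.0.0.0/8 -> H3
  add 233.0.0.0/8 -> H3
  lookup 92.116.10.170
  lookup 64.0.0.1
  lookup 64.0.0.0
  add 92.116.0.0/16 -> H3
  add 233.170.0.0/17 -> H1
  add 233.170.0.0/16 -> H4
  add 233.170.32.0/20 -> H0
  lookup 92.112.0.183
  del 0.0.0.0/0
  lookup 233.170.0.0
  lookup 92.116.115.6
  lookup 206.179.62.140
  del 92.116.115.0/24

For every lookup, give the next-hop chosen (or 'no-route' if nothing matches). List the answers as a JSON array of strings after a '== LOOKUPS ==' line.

Trace:
  + 92.116.115.128/28 (H4) depth=28
  del 92.116.115.128/28 (clear depth 28)
  + 233.170.32.0/20 (H2) depth=20
  lookup 233.170.32.252: bits 11101001101010100010 walk d0:-→d1:-→d2:-→d3:-→d4:-→d5:-→d6:-→d7:-→d8:-→d9:-→d10:-→d11:-→d12:-→d13:-→d14:-→d15:-→d16:-→d17:-→d18:-→d19:-→d20:H2 -> H2
  + 92.116.112.0/21 (H2) depth=21
  + 233.170.46.114/32 (H5) depth=32
  lookup 233.170.46.114: bits 11101001101010100010111001110010 walk d0:-→d1:-→d2:-→d3:-→d4:-→d5:-→d6:-→d7:-→d8:-→d9:-→d10:-→d11:-→d12:-→d13:-→d14:-→d15:-→d16:-→d17:-→d18:-→d19:-→d20:H2→d21:-→d22:-→d23:-→d24:-→d25:-→d26:-→d27:-→d28:-→d29:-→d30:-→d31:-→d32:H5 -> H5
  lookup 233.170.39.43: bits 11101001101010100010 walk d0:-→d1:-→d2:-→d3:-→d4:-→d5:-→d6:-→d7:-→d8:-→d9:-→d10:-→d11:-→d12:-→d13:-→d14:-→d15:-→d16:-→d17:-→d18:-→d19:-→d20:H2 -> H2
  + 92.116.115.0/24 (H5) depth=24
  lookup 233.170.32.1: bits 11101001101010100010 walk d0:-→d1:-→d2:-→d3:-→d4:-→d5:-→d6:-→d7:-→d8:-→d9:-→d10:-→d11:-→d12:-→d13:-→d14:-→d15:-→d16:-→d17:-→d18:-→d19:-→d20:H2 -> H2
  lookup 233.234.32.1: bits 111010011 walk d0:-→d1:-→d2:-→d3:-→d4:-→d5:-→d6:-→d7:-→d8:-→d9:- -> no-route
  lookup 92.116.115.12: bits 010111000111010001110011 walk d0:-→d1:-→d2:-→d3:-→d4:-→d5:-→d6:-→d7:-→d8:-→d9:-→d10:-→d11:-→d12:-→d13:-→d14:-→d15:-→d16:-→d17:-→d18:-→d19:-→d20:-→d21:H2→d22:-→d23:-→d24:H5 -> H5
  + 0.0.0.0/0 (H5) depth=0
  + 92.116.0.0/16 (H5) depth=16
  + 233.170.32.0/20 (H5) depth=20
  + 92.112.0.0/12 (H2) depth=12
  lookup 92.116.115.243: bits 0101110001110100011100111 walk d0:H5→d1:-→d2:-→d3:-→d4:-→d5:-→d6:-→d7:-→d8:-→d9:-→d10:-→d11:-→d12:H2→d13:-→d14:-→d15:-→d16:H5→d17:-→d18:-→d19:-→d20:-→d21:H2→d22:-→d23:-→d24:H5→d25:- -> H5
  + 92.116.115.128/28 (H5) depth=28
  lookup 233.170.46.114: bits 11101001101010100010111001110010 walk d0:H5→d1:-→d2:-→d3:-→d4:-→d5:-→d6:-→d7:-→d8:-→d9:-→d10:-→d11:-→d12:-→d13:-→d14:-→d15:-→d16:-→d17:-→d18:-→d19:-→d20:H5→d21:-→d22:-→d23:-→d24:-→d25:-→d26:-→d27:-→d28:-→d29:-→d30:-→d31:-→d32:H5 -> H5
  + 64.0.0.0/3 (H2) depth=3
  lookup 233.170.32.182: bits 11101001101010100010 walk d0:H5→d1:-→d2:-→d3:-→d4:-→d5:-→d6:-→d7:-→d8:-→d9:-→d10:-→d11:-→d12:-→d13:-→d14:-→d15:-→d16:-→d17:-→d18:-→d19:-→d20:H5 -> H5
  + 233.0.0.0/8 (H3) depth=8
  + 233.0.0.0/8 (H3) depth=8
  lookup 92.116.10.170: bits 01011100011101000 walk d0:H5→d1:-→d2:-→d3:H2→d4:-→d5:-→d6:-→d7:-→d8:-→d9:-→d10:-→d11:-→d12:H2→d13:-→d14:-→d15:-→d16:H5→d17:- -> H5
  lookup 64.0.0.1: bits 010 walk d0:H5→d1:-→d2:-→d3:H2 -> H2
  lookup 64.0.0.0: bits 010 walk d0:H5→d1:-→d2:-→d3:H2 -> H2
  + 92.116.0.0/16 (H3) depth=16
  + 233.170.0.0/17 (H1) depth=17
  + 233.170.0.0/16 (H4) depth=16
  + 233.170.32.0/20 (H0) depth=20
  lookup 92.112.0.183: bits 0101110001110 walk d0:H5→d1:-→d2:-→d3:H2→d4:-→d5:-→d6:-→d7:-→d8:-→d9:-→d10:-→d11:-→d12:H2→d13:- -> H2
  del 0.0.0.0/0 (clear depth 0)
  lookup 233.170.0.0: bits 111010011010101000 walk d0:-→d1:-→d2:-→d3:-→d4:-→d5:-→d6:-→d7:-→d8:H3→d9:-→d10:-→d11:-→d12:-→d13:-→d14:-→d15:-→d16:H4→d17:H1→d18:- -> H1
  lookup 92.116.115.6: bits 010111000111010001110011 walk d0:-→d1:-→d2:-→d3:H2→d4:-→d5:-→d6:-→d7:-→d8:-→d9:-→d10:-→d11:-→d12:H2→d13:-→d14:-→d15:-→d16:H3→d17:-→d18:-→d19:-→d20:-→d21:H2→d22:-→d23:-→d24:H5 -> H5
  lookup 206.179.62.140: bits 11 walk d0:-→d1:-→d2:- -> no-route
  del 92.116.115.0/24 (clear depth 24)

== LOOKUPS ==
["H2","H5","H2","H2","no-route","H5","H5","H5","H5","H5","H2","H2","H2","H1","H5","no-route"]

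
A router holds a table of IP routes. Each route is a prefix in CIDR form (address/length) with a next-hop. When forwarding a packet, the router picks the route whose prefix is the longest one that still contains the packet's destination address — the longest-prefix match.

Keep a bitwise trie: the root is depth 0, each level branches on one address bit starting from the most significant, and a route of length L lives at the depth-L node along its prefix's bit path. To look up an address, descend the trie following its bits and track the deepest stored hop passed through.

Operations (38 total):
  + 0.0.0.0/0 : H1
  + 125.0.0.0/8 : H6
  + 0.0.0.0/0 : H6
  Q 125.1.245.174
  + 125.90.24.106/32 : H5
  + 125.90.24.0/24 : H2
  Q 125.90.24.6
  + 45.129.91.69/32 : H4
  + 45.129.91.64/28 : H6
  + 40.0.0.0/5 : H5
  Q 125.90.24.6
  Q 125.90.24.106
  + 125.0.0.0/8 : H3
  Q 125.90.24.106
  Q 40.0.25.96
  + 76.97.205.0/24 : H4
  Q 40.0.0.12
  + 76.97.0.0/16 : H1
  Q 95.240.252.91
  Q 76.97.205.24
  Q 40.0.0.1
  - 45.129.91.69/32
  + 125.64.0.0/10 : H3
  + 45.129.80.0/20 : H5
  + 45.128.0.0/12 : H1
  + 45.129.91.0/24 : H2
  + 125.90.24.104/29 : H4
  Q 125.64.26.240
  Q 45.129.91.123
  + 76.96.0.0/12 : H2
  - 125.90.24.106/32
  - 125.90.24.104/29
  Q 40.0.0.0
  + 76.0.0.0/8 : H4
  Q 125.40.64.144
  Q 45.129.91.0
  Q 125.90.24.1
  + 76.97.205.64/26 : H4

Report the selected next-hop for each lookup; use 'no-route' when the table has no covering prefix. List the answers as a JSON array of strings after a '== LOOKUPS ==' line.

Trace:
  add 0.0.0.0/0 -> H1 at depth 0
  add 125.0.0.0/8 -> H6 at depth 8
  add 0.0.0.0/0 -> H6 at depth 0
  Q 125.1.245.174: descend 01111101 ; hops seen [H6,H6] ; pick H6
  add 125.90.24.106/32 -> H5 at depth 32
  add 125.90.24.0/24 -> H2 at depth 24
  Q 125.90.24.6: descend 0111110101011010000110000 ; hops seen [H6,H6,H2] ; pick H2
  add 45.129.91.69/32 -> H4 at depth 32
  add 45.129.91.64/28 -> H6 at depth 28
  add 40.0.0.0/5 -> H5 at depth 5
  Q 125.90.24.6: descend 0111110101011010000110000 ; hops seen [H6,H6,H2] ; pick H2
  Q 125.90.24.106: descend 01111101010110100001100001101010 ; hops seen [H6,H6,H2,H5] ; pick H5
  add 125.0.0.0/8 -> H3 at depth 8
  Q 125.90.24.106: descend 01111101010110100001100001101010 ; hops seen [H6,H3,H2,H5] ; pick H5
  Q 40.0.25.96: descend 00101 ; hops seen [H6,H5] ; pick H5
  add 76.97.205.0/24 -> H4 at depth 24
  Q 40.0.0.12: descend 00101 ; hops seen [H6,H5] ; pick H5
  add 76.97.0.0/16 -> H1 at depth 16
  Q 95.240.252.91: descend 010 ; hops seen [H6] ; pick H6
  Q 76.97.205.24: descend 010011000110000111001101 ; hops seen [H6,H1,H4] ; pick H4
  Q 40.0.0.1: descend 00101 ; hops seen [H6,H5] ; pick H5
  - 45.129.91.69/32 clear@32
  add 125.64.0.0/10 -> H3 at depth 10
  add 45.129.80.0/20 -> H5 at depth 20
  add 45.128.0.0/12 -> H1 at depth 12
  add 45.129.91.0/24 -> H2 at depth 24
  add 125.90.24.104/29 -> H4 at depth 29
  Q 125.64.26.240: descend 01111101010 ; hops seen [H6,H3,H3] ; pick H3
  Q 45.129.91.123: descend 00101101100000010101101101 ; hops seen [H6,H5,H1,H5,H2] ; pick H2
  add 76.96.0.0/12 -> H2 at depth 12
  - 125.90.24.106/32 clear@32
  - 125.90.24.104/29 clear@29
  Q 40.0.0.0: descend 00101 ; hops seen [H6,H5] ; pick H5
  add 76.0.0.0/8 -> H4 at depth 8
  Q 125.40.64.144: descend 011111010 ; hops seen [H6,H3] ; pick H3
  Q 45.129.91.0: descend 0010110110000001010110110 ; hops seen [H6,H5,H1,H5,H2] ; pick H2
  Q 125.90.24.1: descend 0111110101011010000110000 ; hops seen [H6,H3,H3,H2] ; pick H2
  add 76.97.205.64/26 -> H4 at depth 26

== LOOKUPS ==
["H6","H2","H2","H5","H5","H5","H5","H6","H4","H5","H3","H2","H5","H3","H2","H2"]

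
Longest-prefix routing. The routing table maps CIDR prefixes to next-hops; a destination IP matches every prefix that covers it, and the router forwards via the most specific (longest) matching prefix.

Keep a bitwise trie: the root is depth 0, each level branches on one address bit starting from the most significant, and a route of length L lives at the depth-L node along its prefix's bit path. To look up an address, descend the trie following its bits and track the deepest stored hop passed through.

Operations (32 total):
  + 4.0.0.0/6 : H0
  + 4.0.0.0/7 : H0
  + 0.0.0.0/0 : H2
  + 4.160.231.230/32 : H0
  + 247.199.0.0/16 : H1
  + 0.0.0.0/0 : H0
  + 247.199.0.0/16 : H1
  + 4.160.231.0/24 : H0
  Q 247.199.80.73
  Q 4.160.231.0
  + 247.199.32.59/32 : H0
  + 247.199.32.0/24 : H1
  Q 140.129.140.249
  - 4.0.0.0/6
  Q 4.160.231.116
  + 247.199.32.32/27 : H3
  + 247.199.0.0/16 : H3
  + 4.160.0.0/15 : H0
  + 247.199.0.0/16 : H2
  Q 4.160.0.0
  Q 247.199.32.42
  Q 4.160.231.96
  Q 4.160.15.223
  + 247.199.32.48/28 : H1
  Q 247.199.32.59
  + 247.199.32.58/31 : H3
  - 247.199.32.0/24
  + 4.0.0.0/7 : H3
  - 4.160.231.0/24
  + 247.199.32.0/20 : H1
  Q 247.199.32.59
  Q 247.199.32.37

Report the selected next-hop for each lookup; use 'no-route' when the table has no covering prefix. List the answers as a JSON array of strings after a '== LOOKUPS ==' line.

Trace:
  add 4.0.0.0/6 -> H0 at depth 6
  add 4.0.0.0/7 -> H0 at depth 7
  add 0.0.0.0/0 -> H2 at depth 0
  add 4.160.231.230/32 -> H0 at depth 32
  add 247.199.0.0/16 -> H1 at depth 16
  add 0.0.0.0/0 -> H0 at depth 0
  add 247.199.0.0/16 -> H1 at depth 16
  add 4.160.231.0/24 -> H0 at depth 24
  Q 247.199.80.73: descend 1111011111000111 ; hops seen [H0,H1] ; pick H1
  Q 4.160.231.0: descend 000001001010000011100111 ; hops seen [H0,H0,H0,H0] ; pick H0
  add 247.199.32.59/32 -> H0 at depth 32
  add 247.199.32.0/24 -> H1 at depth 24
  Q 140.129.140.249: descend 1 ; hops seen [H0] ; pick H0
  - 4.0.0.0/6 clear@6
  Q 4.160.231.116: descend 000001001010000011100111 ; hops seen [H0,H0,H0] ; pick H0
  add 247.199.32.32/27 -> H3 at depth 27
  add 247.199.0.0/16 -> H3 at depth 16
  add 4.160.0.0/15 -> H0 at depth 15
  add 247.199.0.0/16 -> H2 at depth 16
  Q 4.160.0.0: descend 0000010010100000 ; hops seen [H0,H0,H0] ; pick H0
  Q 247.199.32.42: descend 111101111100011100100000001 ; hops seen [H0,H2,H1,H3] ; pick H3
  Q 4.160.231.96: descend 000001001010000011100111 ; hops seen [H0,H0,H0,H0] ; pick H0
  Q 4.160.15.223: descend 0000010010100000 ; hops seen [H0,H0,H0] ; pick H0
  add 247.199.32.48/28 -> H1 at depth 28
  Q 247.199.32.59: descend 11110111110001110010000000111011 ; hops seen [H0,H2,H1,H3,H1,H0] ; pick H0
  add 247.199.32.58/31 -> H3 at depth 31
  - 247.199.32.0/24 clear@24
  add 4.0.0.0/7 -> H3 at depth 7
  - 4.160.231.0/24 clear@24
  add 247.199.32.0/20 -> H1 at depth 20
  Q 247.199.32.59: descend 11110111110001110010000000111011 ; hops seen [H0,H2,H1,H3,H1,H3,H0] ; pick H0
  Q 247.199.32.37: descend 111101111100011100100000001 ; hops seen [H0,H2,H1,H3] ; pick H3

== LOOKUPS ==
["H1","H0","H0","H0","H0","H3","H0","H0","H0","H0","H3"]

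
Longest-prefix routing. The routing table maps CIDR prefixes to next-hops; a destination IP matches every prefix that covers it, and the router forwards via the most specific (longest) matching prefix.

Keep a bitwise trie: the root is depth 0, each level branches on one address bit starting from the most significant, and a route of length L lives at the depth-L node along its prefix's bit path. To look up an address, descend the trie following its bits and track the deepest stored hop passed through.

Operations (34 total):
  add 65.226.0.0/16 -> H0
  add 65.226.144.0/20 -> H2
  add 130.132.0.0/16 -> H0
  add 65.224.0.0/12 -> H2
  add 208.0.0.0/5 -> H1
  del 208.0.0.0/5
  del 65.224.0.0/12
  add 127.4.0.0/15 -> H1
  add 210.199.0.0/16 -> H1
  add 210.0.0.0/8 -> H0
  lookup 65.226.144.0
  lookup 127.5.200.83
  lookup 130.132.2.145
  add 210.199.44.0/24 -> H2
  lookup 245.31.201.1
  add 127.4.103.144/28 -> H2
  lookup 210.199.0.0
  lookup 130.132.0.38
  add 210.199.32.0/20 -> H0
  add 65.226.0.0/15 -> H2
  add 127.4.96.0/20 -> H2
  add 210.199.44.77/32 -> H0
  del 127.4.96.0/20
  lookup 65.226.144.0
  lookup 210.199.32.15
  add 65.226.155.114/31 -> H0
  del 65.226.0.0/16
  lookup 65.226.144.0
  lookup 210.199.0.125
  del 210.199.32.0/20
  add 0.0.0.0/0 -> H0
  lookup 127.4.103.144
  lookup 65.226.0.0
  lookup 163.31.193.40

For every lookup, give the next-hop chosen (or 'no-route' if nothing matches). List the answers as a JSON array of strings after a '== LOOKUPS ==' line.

Trace:
  add 65.226.0.0/16 -> H0 at depth 16
  add 65.226.144.0/20 -> H2 at depth 20
  add 130.132.0.0/16 -> H0 at depth 16
  add 65.224.0.0/12 -> H2 at depth 12
  add 208.0.0.0/5 -> H1 at depth 5
  - 208.0.0.0/5 clear@5
  - 65.224.0.0/12 clear@12
  add 127.4.0.0/15 -> H1 at depth 15
  add 210.199.0.0/16 -> H1 at depth 16
  add 210.0.0.0/8 -> H0 at depth 8
  ? 65.226.144.0  path d0:-→d1:-→d2:-→d3:-→d4:-→d5:-→d6:-→d7:-→d8:-→d9:-→d10:-→d11:-→d12:-→d13:-→d14:-→d15:-→d16:H0→d17:-→d18:-→d19:-→d20:H2  best=H2
  ? 127.5.200.83  path d0:-→d1:-→d2:-→d3:-→d4:-→d5:-→d6:-→d7:-→d8:-→d9:-→d10:-→d11:-→d12:-→d13:-→d14:-→d15:H1  best=H1
  ? 130.132.2.145  path d0:-→d1:-→d2:-→d3:-→d4:-→d5:-→d6:-→d7:-→d8:-→d9:-→d10:-→d11:-→d12:-→d13:-→d14:-→d15:-→d16:H0  best=H0
  add 210.199.44.0/24 -> H2 at depth 24
  ? 245.31.201.1  path d0:-→d1:-→d2:-  best=no-route
  add 127.4.103.144/28 -> H2 at depth 28
  ? 210.199.0.0  path d0:-→d1:-→d2:-→d3:-→d4:-→d5:-→d6:-→d7:-→d8:H0→d9:-→d10:-→d11:-→d12:-→d13:-→d14:-→d15:-→d16:H1→d17:-→d18:-  best=H1
  ? 130.132.0.38  path d0:-→d1:-→d2:-→d3:-→d4:-→d5:-→d6:-→d7:-→d8:-→d9:-→d10:-→d11:-→d12:-→d13:-→d14:-→d15:-→d16:H0  best=H0
  add 210.199.32.0/20 -> H0 at depth 20
  add 65.226.0.0/15 -> H2 at depth 15
  add 127.4.96.0/20 -> H2 at depth 20
  add 210.199.44.77/32 -> H0 at depth 32
  - 127.4.96.0/20 clear@20
  ? 65.226.144.0  path d0:-→d1:-→d2:-→d3:-→d4:-→d5:-→d6:-→d7:-→d8:-→d9:-→d10:-→d11:-→d12:-→d13:-→d14:-→d15:H2→d16:H0→d17:-→d18:-→d19:-→d20:H2  best=H2
  ? 210.199.32.15  path d0:-→d1:-→d2:-→d3:-→d4:-→d5:-→d6:-→d7:-→d8:H0→d9:-→d10:-→d11:-→d12:-→d13:-→d14:-→d15:-→d16:H1→d17:-→d18:-→d19:-→d20:H0  best=H0
  add 65.226.155.114/31 -> H0 at depth 31
  - 65.226.0.0/16 clear@16
  ? 65.226.144.0  path d0:-→d1:-→d2:-→d3:-→d4:-→d5:-→d6:-→d7:-→d8:-→d9:-→d10:-→d11:-→d12:-→d13:-→d14:-→d15:H2→d16:-→d17:-→d18:-→d19:-→d20:H2  best=H2
  ? 210.199.0.125  path d0:-→d1:-→d2:-→d3:-→d4:-→d5:-→d6:-→d7:-→d8:H0→d9:-→d10:-→d11:-→d12:-→d13:-→d14:-→d15:-→d16:H1→d17:-→d18:-  best=H1
  - 210.199.32.0/20 clear@20
  add 0.0.0.0/0 -> H0 at depth 0
  ? 127.4.103.144  path d0:H0→d1:-→d2:-→d3:-→d4:-→d5:-→d6:-→d7:-→d8:-→d9:-→d10:-→d11:-→d12:-→d13:-→d14:-→d15:H1→d16:-→d17:-→d18:-→d19:-→d20:-→d21:-→d22:-→d23:-→d24:-→d25:-→d26:-→d27:-→d28:H2  best=H2
  ? 65.226.0.0  path d0:H0→d1:-→d2:-→d3:-→d4:-→d5:-→d6:-→d7:-→d8:-→d9:-→d10:-→d11:-→d12:-→d13:-→d14:-→d15:H2→d16:-  best=H2
  ? 163.31.193.40  path d0:H0→d1:-→d2:-  best=H0

== LOOKUPS ==
["H2","H1","H0","no-route","H1","H0","H2","H0","H2","H1","H2","H2","H0"]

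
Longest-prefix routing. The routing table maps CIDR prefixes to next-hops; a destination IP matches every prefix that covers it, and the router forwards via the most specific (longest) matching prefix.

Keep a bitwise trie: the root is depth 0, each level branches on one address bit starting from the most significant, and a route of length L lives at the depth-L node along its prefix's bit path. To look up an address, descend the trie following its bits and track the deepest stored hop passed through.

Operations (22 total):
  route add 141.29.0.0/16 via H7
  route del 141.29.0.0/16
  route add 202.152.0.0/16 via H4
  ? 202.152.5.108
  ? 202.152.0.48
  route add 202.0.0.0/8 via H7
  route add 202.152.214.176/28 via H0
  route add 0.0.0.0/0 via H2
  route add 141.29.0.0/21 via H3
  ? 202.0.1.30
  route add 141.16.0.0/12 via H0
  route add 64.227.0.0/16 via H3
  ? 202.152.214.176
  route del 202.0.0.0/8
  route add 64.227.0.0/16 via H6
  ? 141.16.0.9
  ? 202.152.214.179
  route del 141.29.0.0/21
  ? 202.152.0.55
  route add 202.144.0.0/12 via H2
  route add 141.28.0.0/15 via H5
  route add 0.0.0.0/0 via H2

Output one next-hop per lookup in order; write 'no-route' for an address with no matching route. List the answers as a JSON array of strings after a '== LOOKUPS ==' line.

Trace:
  add 141.29.0.0/16 -> H7 at depth 16
  - 141.29.0.0/16 clear@16
  add 202.152.0.0/16 -> H4 at depth 16
  Q 202.152.5.108: descend 1100101010011000 ; hops seen [H4] ; pick H4
  Q 202.152.0.48: descend 1100101010011000 ; hops seen [H4] ; pick H4
  add 202.0.0.0/8 -> H7 at depth 8
  add 202.152.214.176/28 -> H0 at depth 28
  add 0.0.0.0/0 -> H2 at depth 0
  add 141.29.0.0/21 -> H3 at depth 21
  Q 202.0.1.30: descend 11001010 ; hops seen [H2,H7] ; pick H7
  add 141.16.0.0/12 -> H0 at depth 12
  add 64.227.0.0/16 -> H3 at depth 16
  Q 202.152.214.176: descend 1100101010011000110101101011 ; hops seen [H2,H7,H4,H0] ; pick H0
  - 202.0.0.0/8 clear@8
  add 64.227.0.0/16 -> H6 at depth 16
  Q 141.16.0.9: descend 100011010001 ; hops seen [H2,H0] ; pick H0
  Q 202.152.214.179: descend 1100101010011000110101101011 ; hops seen [H2,H4,H0] ; pick H0
  - 141.29.0.0/21 clear@21
  Q 202.152.0.55: descend 1100101010011000 ; hops seen [H2,H4] ; pick H4
  add 202.144.0.0/12 -> H2 at depth 12
  add 141.28.0.0/15 -> H5 at depth 15
  add 0.0.0.0/0 -> H2 at depth 0

== LOOKUPS ==
["H4","H4","H7","H0","H0","H0","H4"]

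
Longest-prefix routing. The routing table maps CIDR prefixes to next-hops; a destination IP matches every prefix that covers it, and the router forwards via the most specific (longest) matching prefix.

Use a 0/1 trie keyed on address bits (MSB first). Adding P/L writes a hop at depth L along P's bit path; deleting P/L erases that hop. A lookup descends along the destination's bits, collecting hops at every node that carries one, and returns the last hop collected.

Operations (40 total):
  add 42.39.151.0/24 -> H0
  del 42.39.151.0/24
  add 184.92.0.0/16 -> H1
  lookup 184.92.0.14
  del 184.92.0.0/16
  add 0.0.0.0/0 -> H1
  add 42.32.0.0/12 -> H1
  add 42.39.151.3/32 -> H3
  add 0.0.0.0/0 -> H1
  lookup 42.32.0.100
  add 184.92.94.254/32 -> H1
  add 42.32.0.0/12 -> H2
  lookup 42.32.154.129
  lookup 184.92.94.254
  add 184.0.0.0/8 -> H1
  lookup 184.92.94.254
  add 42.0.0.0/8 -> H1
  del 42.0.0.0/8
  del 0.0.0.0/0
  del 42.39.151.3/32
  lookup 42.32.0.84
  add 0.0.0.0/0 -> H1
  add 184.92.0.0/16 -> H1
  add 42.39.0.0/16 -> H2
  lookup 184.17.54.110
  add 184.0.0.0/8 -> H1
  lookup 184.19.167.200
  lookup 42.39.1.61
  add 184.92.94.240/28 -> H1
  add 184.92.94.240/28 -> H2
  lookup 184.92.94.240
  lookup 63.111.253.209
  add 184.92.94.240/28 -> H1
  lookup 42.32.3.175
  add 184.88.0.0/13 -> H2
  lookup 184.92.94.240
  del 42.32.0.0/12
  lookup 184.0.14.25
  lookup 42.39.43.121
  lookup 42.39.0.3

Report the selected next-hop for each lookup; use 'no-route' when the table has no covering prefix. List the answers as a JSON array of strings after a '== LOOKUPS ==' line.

Process each operation:
  + 42.39.151.0/24 (H0) depth=24
  del 42.39.151.0/24 (clear depth 24)
  + 184.92.0.0/16 (H1) depth=16
  Q 184.92.0.14: descend 1011100001011100 ; hops seen [H1] ; pick H1
  del 184.92.0.0/16 (clear depth 16)
  + 0.0.0.0/0 (H1) depth=0
  + 42.32.0.0/12 (H1) depth=12
  + 42.39.151.3/32 (H3) depth=32
  + 0.0.0.0/0 (H1) depth=0
  Q 42.32.0.100: descend 0010101000100 ; hops seen [H1,H1] ; pick H1
  + 184.92.94.254/32 (H1) depth=32
  + 42.32.0.0/12 (H2) depth=12
  Q 42.32.154.129: descend 0010101000100 ; hops seen [H1,H2] ; pick H2
  Q 184.92.94.254: descend 10111000010111000101111011111110 ; hops seen [H1,H1] ; pick H1
  + 184.0.0.0/8 (H1) depth=8
  Q 184.92.94.254: descend 10111000010111000101111011111110 ; hops seen [H1,H1,H1] ; pick H1
  + 42.0.0.0/8 (H1) depth=8
  del 42.0.0.0/8 (clear depth 8)
  del 0.0.0.0/0 (clear depth 0)
  del 42.39.151.3/32 (clear depth 32)
  Q 42.32.0.84: descend 0010101000100 ; hops seen [H2] ; pick H2
  + 0.0.0.0/0 (H1) depth=0
  + 184.92.0.0/16 (H1) depth=16
  + 42.39.0.0/16 (H2) depth=16
  Q 184.17.54.110: descend 101110000 ; hops seen [H1,H1] ; pick H1
  + 184.0.0.0/8 (H1) depth=8
  Q 184.19.167.200: descend 101110000 ; hops seen [H1,H1] ; pick H1
  Q 42.39.1.61: descend 0010101000100111 ; hops seen [H1,H2,H2] ; pick H2
  + 184.92.94.240/28 (H1) depth=28
  + 184.92.94.240/28 (H2) depth=28
  Q 184.92.94.240: descend 1011100001011100010111101111 ; hops seen [H1,H1,H1,H2] ; pick H2
  Q 63.111.253.209: descend 001 ; hops seen [H1] ; pick H1
  + 184.92.94.240/28 (H1) depth=28
  Q 42.32.3.175: descend 0010101000100 ; hops seen [H1,H2] ; pick H2
  + 184.88.0.0/13 (H2) depth=13
  Q 184.92.94.240: descend 1011100001011100010111101111 ; hops seen [H1,H1,H2,H1,H1] ; pick H1
  del 42.32.0.0/12 (clear depth 12)
  Q 184.0.14.25: descend 101110000 ; hops seen [H1,H1] ; pick H1
  Q 42.39.43.121: descend 0010101000100111 ; hops seen [H1,H2] ; pick H2
  Q 42.39.0.3: descend 0010101000100111 ; hops seen [H1,H2] ; pick H2

== LOOKUPS ==
["H1","H1","H2","H1","H1","H2","H1","H1","H2","H2","H1","H2","H1","H1","H2","H2"]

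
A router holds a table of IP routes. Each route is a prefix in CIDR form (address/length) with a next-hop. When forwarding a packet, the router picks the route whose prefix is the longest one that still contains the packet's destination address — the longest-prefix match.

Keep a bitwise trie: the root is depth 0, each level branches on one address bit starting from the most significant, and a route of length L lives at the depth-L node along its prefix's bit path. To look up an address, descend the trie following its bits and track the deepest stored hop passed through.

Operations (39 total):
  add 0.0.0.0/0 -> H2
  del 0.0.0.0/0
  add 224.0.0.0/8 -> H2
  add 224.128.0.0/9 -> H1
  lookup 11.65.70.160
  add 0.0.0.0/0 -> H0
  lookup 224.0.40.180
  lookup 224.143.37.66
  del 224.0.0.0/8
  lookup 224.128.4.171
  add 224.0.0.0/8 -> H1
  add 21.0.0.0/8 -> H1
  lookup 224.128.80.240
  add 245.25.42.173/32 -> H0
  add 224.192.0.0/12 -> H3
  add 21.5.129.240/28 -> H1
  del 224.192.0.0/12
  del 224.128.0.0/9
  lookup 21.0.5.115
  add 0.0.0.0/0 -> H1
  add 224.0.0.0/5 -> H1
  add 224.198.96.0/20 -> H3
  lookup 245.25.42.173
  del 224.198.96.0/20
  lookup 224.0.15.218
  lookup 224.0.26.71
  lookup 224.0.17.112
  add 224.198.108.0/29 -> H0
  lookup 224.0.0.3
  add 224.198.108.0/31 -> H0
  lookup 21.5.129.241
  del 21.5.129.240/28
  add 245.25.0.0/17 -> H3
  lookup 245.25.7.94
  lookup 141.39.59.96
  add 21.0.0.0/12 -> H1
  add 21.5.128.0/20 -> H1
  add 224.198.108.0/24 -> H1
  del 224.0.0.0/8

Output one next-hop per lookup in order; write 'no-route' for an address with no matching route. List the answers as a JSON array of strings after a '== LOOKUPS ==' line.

Apply in order:
  add 0.0.0.0/0 -> H2 at depth 0
  - 0.0.0.0/0 clear@0
  add 224.0.0.0/8 -> H2 at depth 8
  add 224.128.0.0/9 -> H1 at depth 9
  Q 11.65.70.160: descend ε ; hops seen [∅] ; pick no-route
  add 0.0.0.0/0 -> H0 at depth 0
  Q 224.0.40.180: descend 11100000 ; hops seen [H0,H2] ; pick H2
  Q 224.143.37.66: descend 111000001 ; hops seen [H0,H2,H1] ; pick H1
  - 224.0.0.0/8 clear@8
  Q 224.128.4.171: descend 111000001 ; hops seen [H0,H1] ; pick H1
  add 224.0.0.0/8 -> H1 at depth 8
  add 21.0.0.0/8 -> H1 at depth 8
  Q 224.128.80.240: descend 111000001 ; hops seen [H0,H1,H1] ; pick H1
  add 245.25.42.173/32 -> H0 at depth 32
  add 224.192.0.0/12 -> H3 at depth 12
  add 21.5.129.240/28 -> H1 at depth 28
  - 224.192.0.0/12 clear@12
  - 224.128.0.0/9 clear@9
  Q 21.0.5.115: descend 0001010100000 ; hops seen [H0,H1] ; pick H1
  add 0.0.0.0/0 -> H1 at depth 0
  add 224.0.0.0/5 -> H1 at depth 5
  add 224.198.96.0/20 -> H3 at depth 20
  Q 245.25.42.173: descend 11110101000110010010101010101101 ; hops seen [H1,H0] ; pick H0
  - 224.198.96.0/20 clear@20
  Q 224.0.15.218: descend 11100000 ; hops seen [H1,H1,H1] ; pick H1
  Q 224.0.26.71: descend 11100000 ; hops seen [H1,H1,H1] ; pick H1
  Q 224.0.17.112: descend 11100000 ; hops seen [H1,H1,H1] ; pick H1
  add 224.198.108.0/29 -> H0 at depth 29
  Q 224.0.0.3: descend 11100000 ; hops seen [H1,H1,H1] ; pick H1
  add 224.198.108.0/31 -> H0 at depth 31
  Q 21.5.129.241: descend 0001010100000101100000011111 ; hops seen [H1,H1,H1] ; pick H1
  - 21.5.129.240/28 clear@28
  add 245.25.0.0/17 -> H3 at depth 17
  Q 245.25.7.94: descend 111101010001100100 ; hops seen [H1,H3] ; pick H3
  Q 141.39.59.96: descend 1 ; hops seen [H1] ; pick H1
  add 21.0.0.0/12 -> H1 at depth 12
  add 21.5.128.0/20 -> H1 at depth 20
  add 224.198.108.0/24 -> H1 at depth 24
  - 224.0.0.0/8 clear@8

== LOOKUPS ==
["no-route","H2","H1","H1","H1","H1","H0","H1","H1","H1","H1","H1","H3","H1"]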